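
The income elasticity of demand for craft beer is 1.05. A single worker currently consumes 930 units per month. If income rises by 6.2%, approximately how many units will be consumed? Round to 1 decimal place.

990.5

%ΔQ ≈ η × %ΔI = 1.05 × 6.2% = 6.51%.
New Q ≈ 930 × (1 + 0.0651) = 990.5.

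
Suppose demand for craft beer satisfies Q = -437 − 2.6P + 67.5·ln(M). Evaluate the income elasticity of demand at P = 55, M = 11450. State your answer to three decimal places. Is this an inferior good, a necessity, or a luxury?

1.328 (luxury)

At P = 55, M = 11450: Q = 50.838.
Holding P constant, ∂Q/∂M = 67.5/M = 0.0058952.
η_M = (∂Q/∂M)·(M/Q) = 0.0058952 × (11450/50.838) = 1.328.
Since η > 1, this is a luxury.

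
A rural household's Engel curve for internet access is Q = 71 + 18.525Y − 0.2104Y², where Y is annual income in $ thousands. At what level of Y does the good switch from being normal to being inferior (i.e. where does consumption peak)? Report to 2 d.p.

44.02

dQ/dY = 18.525 − 0.4208Y.
The good is inferior where dQ/dY < 0. Setting dQ/dY = 0 gives Y = 18.525 / 0.4208 = 44.02.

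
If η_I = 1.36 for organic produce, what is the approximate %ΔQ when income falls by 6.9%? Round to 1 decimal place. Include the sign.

%ΔQ ≈ η × %ΔI = 1.36 × (-6.9%) = -9.4%.

-9.4%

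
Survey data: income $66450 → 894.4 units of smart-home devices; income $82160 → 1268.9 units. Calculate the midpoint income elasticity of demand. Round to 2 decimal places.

1.64

ΔQ = 1268.9 − 894.4 = 374.5; midpoint Q̄ = (894.4 + 1268.9)/2 = 1081.65.
ΔI = 82160 − 66450 = 15710; midpoint Ī = (66450 + 82160)/2 = 74305.
η = (ΔQ/Q̄) ÷ (ΔI/Ī) = (374.5/1081.65) ÷ (15710/74305) = 1.64.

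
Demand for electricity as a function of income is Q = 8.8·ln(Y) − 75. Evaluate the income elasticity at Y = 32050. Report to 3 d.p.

0.540

At Y = 32050: Q = 16.300.
dQ/dY = 8.8/Y = 0.000274571 at this income.
η = (dQ/dY)·(Y/Q) = 0.000274571 × (32050/16.300) = 0.540.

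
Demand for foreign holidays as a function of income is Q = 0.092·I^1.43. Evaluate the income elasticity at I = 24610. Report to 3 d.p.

For Q = A·I^β the income elasticity is constant and equal to β.
Here β = 1.43, so η = 1.430.

1.430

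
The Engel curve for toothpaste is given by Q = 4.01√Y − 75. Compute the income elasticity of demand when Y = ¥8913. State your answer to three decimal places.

0.624

At Y = 8913: Q = 303.579.
dQ/dY = 4.01/(2√Y) = 0.0212375 at this income.
η = (dQ/dY)·(Y/Q) = 0.0212375 × (8913/303.579) = 0.624.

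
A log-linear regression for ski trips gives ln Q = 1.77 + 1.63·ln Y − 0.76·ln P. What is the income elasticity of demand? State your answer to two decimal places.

1.63

In a log-linear demand, the coefficient on ln Y is the income elasticity.
So η = 1.63.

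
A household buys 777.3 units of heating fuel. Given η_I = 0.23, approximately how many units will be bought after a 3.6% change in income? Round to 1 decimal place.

%ΔQ ≈ η × %ΔI = 0.23 × 3.6% = 0.828%.
New Q ≈ 777.3 × (1 + 0.00828) = 783.7.

783.7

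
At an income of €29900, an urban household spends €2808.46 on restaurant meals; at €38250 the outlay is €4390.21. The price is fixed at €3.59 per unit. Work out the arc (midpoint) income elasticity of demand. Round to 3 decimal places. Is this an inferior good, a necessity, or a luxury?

1.793 (luxury)

With a constant price, Q₁ = 2808.46/3.59 = 782.301 and Q₂ = 4390.21/3.59 = 1222.900 (equivalently, work directly with expenditure since P cancels).
Midpoint %ΔQ = (4390.21 − 2808.46)/3599.34 = 0.43946; midpoint %ΔI = (38250 − 29900)/34075 = 0.24505.
η = 0.43946 / 0.24505 = 1.793.
η > 1 ⇒ luxury.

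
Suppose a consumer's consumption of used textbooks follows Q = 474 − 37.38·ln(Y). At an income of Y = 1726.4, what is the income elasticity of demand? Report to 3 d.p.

-0.191

At Y = 1726.4: Q = 195.377.
dQ/dY = -37.38/Y = -0.021652 at this income.
η = (dQ/dY)·(Y/Q) = -0.021652 × (1726.4/195.377) = -0.191.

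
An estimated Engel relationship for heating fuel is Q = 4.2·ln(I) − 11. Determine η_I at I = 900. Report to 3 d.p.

At I = 900: Q = 17.570.
dQ/dI = 4.2/I = 0.00466667 at this income.
η = (dQ/dI)·(I/Q) = 0.00466667 × (900/17.570) = 0.239.

0.239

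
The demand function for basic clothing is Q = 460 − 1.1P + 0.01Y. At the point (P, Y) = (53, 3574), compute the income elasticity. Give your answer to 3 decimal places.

0.082

At P = 53, Y = 3574: Q = 437.440.
Holding P constant, ∂Q/∂Y = 0.01.
η_Y = (∂Q/∂Y)·(Y/Q) = 0.01 × (3574/437.440) = 0.082.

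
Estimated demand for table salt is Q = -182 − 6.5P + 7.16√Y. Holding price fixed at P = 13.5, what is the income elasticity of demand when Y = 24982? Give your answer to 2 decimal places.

0.66

At P = 13.5, Y = 24982: Q = 861.938.
Holding P constant, ∂Q/∂Y = 7.16/(2√Y) = 0.0226501.
η_Y = (∂Q/∂Y)·(Y/Q) = 0.0226501 × (24982/861.938) = 0.66.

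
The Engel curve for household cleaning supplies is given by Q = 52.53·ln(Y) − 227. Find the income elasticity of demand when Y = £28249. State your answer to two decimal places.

At Y = 28249: Q = 311.370.
dQ/dY = 52.53/Y = 0.00185953 at this income.
η = (dQ/dY)·(Y/Q) = 0.00185953 × (28249/311.370) = 0.17.

0.17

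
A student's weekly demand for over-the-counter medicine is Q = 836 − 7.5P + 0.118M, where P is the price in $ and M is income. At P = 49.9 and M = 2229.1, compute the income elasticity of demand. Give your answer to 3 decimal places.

0.363

At P = 49.9, M = 2229.1: Q = 724.784.
Holding P constant, ∂Q/∂M = 0.118.
η_M = (∂Q/∂M)·(M/Q) = 0.118 × (2229.1/724.784) = 0.363.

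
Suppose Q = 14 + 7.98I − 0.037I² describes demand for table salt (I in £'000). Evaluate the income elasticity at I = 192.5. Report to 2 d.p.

At I = 192.5: Q = 179.0688.
dQ/dI = 7.98 − 0.074I = -6.26500.
η = (dQ/dI)·(I/Q) = -6.26500 × (192.5/179.0688) = -6.73.

-6.73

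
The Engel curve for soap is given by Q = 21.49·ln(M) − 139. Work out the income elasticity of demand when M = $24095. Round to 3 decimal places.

At M = 24095: Q = 77.829.
dQ/dM = 21.49/M = 0.000891886 at this income.
η = (dQ/dM)·(M/Q) = 0.000891886 × (24095/77.829) = 0.276.

0.276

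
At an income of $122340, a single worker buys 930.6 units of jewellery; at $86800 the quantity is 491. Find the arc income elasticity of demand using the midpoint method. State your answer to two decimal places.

ΔQ = 491 − 930.6 = -439.6; midpoint Q̄ = (930.6 + 491)/2 = 710.8.
ΔI = 86800 − 122340 = -35540; midpoint Ī = (122340 + 86800)/2 = 104570.
η = (ΔQ/Q̄) ÷ (ΔI/Ī) = (-439.6/710.8) ÷ (-35540/104570) = 1.82.

1.82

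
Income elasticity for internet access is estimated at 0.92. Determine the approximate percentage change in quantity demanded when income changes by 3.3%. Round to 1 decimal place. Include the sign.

3.0%

%ΔQ ≈ η × %ΔI = 0.92 × 3.3% = 3.0%.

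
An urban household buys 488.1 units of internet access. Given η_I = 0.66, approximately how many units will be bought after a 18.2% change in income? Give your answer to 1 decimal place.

546.7

%ΔQ ≈ η × %ΔI = 0.66 × 18.2% = 12.012%.
New Q ≈ 488.1 × (1 + 0.12012) = 546.7.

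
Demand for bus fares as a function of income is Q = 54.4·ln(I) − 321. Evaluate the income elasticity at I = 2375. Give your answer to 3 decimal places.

0.534

At I = 2375: Q = 101.838.
dQ/dI = 54.4/I = 0.0229053 at this income.
η = (dQ/dI)·(I/Q) = 0.0229053 × (2375/101.838) = 0.534.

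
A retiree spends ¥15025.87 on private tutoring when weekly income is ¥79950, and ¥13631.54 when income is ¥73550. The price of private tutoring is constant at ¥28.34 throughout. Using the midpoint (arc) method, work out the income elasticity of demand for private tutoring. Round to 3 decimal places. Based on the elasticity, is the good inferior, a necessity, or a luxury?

With a constant price, Q₁ = 15025.87/28.34 = 530.200 and Q₂ = 13631.54/28.34 = 481.000 (equivalently, work directly with expenditure since P cancels).
Midpoint %ΔQ = (13631.54 − 15025.87)/14328.71 = -0.09731; midpoint %ΔI = (73550 − 79950)/76750 = -0.08339.
η = -0.09731 / -0.08339 = 1.167.
η > 1 ⇒ luxury.

1.167 (luxury)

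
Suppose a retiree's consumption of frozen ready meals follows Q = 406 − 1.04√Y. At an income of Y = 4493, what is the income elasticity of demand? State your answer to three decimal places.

At Y = 4493: Q = 336.289.
dQ/dY = -1.04/(2√Y) = -0.00775774 at this income.
η = (dQ/dY)·(Y/Q) = -0.00775774 × (4493/336.289) = -0.104.

-0.104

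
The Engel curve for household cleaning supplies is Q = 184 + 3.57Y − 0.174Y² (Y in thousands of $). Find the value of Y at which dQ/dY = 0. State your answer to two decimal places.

dQ/dY = 3.57 − 0.348Y.
The good is inferior where dQ/dY < 0. Setting dQ/dY = 0 gives Y = 3.57 / 0.348 = 10.26.

10.26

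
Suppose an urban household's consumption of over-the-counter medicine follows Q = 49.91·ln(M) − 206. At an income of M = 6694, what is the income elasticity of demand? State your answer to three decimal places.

At M = 6694: Q = 233.656.
dQ/dM = 49.91/M = 0.00745593 at this income.
η = (dQ/dM)·(M/Q) = 0.00745593 × (6694/233.656) = 0.214.

0.214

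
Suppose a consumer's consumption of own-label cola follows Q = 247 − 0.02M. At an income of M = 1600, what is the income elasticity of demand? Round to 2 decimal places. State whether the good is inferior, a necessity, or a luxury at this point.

-0.15 (inferior good)

At M = 1600: Q = 215.000.
dQ/dM = −0.02.
η = (dQ/dM)·(M/Q) = -0.02 × (1600/215.000) = -0.15.
Since η < 0, the good is an inferior good.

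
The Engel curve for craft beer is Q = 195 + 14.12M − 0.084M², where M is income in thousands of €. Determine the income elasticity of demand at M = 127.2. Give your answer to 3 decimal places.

-1.459

At M = 127.2: Q = 631.9574.
dQ/dM = 14.12 − 0.168M = -7.24960.
η = (dQ/dM)·(M/Q) = -7.24960 × (127.2/631.9574) = -1.459.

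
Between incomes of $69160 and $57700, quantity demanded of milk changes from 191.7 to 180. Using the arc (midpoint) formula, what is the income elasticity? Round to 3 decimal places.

0.348

ΔQ = 180 − 191.7 = -11.7; midpoint Q̄ = (191.7 + 180)/2 = 185.85.
ΔI = 57700 − 69160 = -11460; midpoint Ī = (69160 + 57700)/2 = 63430.
η = (ΔQ/Q̄) ÷ (ΔI/Ī) = (-11.7/185.85) ÷ (-11460/63430) = 0.348.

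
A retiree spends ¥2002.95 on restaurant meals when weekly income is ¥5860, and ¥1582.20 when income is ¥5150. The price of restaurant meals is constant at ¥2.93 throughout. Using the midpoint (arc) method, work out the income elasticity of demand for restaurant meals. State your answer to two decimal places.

1.82

With a constant price, Q₁ = 2002.95/2.93 = 683.601 and Q₂ = 1582.20/2.93 = 540.000 (equivalently, work directly with expenditure since P cancels).
Midpoint %ΔQ = (1582.20 − 2002.95)/1792.58 = -0.23472; midpoint %ΔI = (5150 − 5860)/5505 = -0.12897.
η = -0.23472 / -0.12897 = 1.82.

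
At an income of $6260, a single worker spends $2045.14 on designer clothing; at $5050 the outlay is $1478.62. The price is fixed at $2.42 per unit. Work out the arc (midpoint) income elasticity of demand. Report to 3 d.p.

1.503

With a constant price, Q₁ = 2045.14/2.42 = 845.099 and Q₂ = 1478.62/2.42 = 611.000 (equivalently, work directly with expenditure since P cancels).
Midpoint %ΔQ = (1478.62 − 2045.14)/1761.88 = -0.32154; midpoint %ΔI = (5050 − 6260)/5655 = -0.21397.
η = -0.32154 / -0.21397 = 1.503.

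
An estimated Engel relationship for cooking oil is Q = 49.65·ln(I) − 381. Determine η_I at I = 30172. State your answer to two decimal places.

0.38

At I = 30172: Q = 131.123.
dQ/dI = 49.65/I = 0.00164557 at this income.
η = (dQ/dI)·(I/Q) = 0.00164557 × (30172/131.123) = 0.38.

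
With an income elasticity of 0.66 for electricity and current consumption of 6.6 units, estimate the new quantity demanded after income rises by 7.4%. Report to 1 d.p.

%ΔQ ≈ η × %ΔI = 0.66 × 7.4% = 4.884%.
New Q ≈ 6.6 × (1 + 0.04884) = 6.9.

6.9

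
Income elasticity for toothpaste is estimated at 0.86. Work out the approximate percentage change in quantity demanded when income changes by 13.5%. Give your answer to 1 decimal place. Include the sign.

11.6%

%ΔQ ≈ η × %ΔI = 0.86 × 13.5% = 11.6%.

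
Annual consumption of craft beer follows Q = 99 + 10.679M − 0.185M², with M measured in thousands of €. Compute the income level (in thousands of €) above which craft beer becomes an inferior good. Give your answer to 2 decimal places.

28.86

dQ/dM = 10.679 − 0.37M.
The good is inferior where dQ/dM < 0. Setting dQ/dM = 0 gives M = 10.679 / 0.37 = 28.86.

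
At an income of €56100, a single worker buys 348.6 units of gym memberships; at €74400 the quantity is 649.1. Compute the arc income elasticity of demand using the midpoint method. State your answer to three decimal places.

2.148

ΔQ = 649.1 − 348.6 = 300.5; midpoint Q̄ = (348.6 + 649.1)/2 = 498.85.
ΔI = 74400 − 56100 = 18300; midpoint Ī = (56100 + 74400)/2 = 65250.
η = (ΔQ/Q̄) ÷ (ΔI/Ī) = (300.5/498.85) ÷ (18300/65250) = 2.148.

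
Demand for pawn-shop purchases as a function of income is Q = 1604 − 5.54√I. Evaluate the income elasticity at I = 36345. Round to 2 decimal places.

-0.96

At I = 36345: Q = 547.834.
dQ/dI = -5.54/(2√I) = -0.0145297 at this income.
η = (dQ/dI)·(I/Q) = -0.0145297 × (36345/547.834) = -0.96.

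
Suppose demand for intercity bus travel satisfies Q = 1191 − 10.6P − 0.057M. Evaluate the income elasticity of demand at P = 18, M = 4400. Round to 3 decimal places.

At P = 18, M = 4400: Q = 749.400.
Holding P constant, ∂Q/∂M = −0.057.
η_M = (∂Q/∂M)·(M/Q) = -0.057 × (4400/749.400) = -0.335.

-0.335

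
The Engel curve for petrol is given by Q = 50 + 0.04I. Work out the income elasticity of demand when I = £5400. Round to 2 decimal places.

0.81

At I = 5400: Q = 266.000.
dQ/dI = 0.04.
η = (dQ/dI)·(I/Q) = 0.04 × (5400/266.000) = 0.81.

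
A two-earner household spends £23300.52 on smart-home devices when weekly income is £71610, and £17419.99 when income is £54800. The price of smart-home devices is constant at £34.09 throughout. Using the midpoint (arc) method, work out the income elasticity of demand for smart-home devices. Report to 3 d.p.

1.086

With a constant price, Q₁ = 23300.52/34.09 = 683.500 and Q₂ = 17419.99/34.09 = 511.000 (equivalently, work directly with expenditure since P cancels).
Midpoint %ΔQ = (17419.99 − 23300.52)/20360.26 = -0.28882; midpoint %ΔI = (54800 − 71610)/63205 = -0.26596.
η = -0.28882 / -0.26596 = 1.086.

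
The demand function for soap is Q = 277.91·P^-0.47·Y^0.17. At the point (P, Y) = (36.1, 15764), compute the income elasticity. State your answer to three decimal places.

0.170

For a multiplicative demand Q = A·P^α·Y^β, the income elasticity is β everywhere.
Here β = 0.17, so η = 0.170.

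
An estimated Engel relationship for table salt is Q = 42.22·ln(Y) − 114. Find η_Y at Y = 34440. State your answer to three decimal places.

At Y = 34440: Q = 327.071.
dQ/dY = 42.22/Y = 0.0012259 at this income.
η = (dQ/dY)·(Y/Q) = 0.0012259 × (34440/327.071) = 0.129.

0.129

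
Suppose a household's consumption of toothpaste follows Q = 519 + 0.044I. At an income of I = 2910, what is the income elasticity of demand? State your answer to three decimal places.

At I = 2910: Q = 647.040.
dQ/dI = 0.044.
η = (dQ/dI)·(I/Q) = 0.044 × (2910/647.040) = 0.198.

0.198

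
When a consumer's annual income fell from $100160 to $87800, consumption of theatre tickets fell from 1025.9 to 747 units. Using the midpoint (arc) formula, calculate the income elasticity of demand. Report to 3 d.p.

ΔQ = 747 − 1025.9 = -278.9; midpoint Q̄ = (1025.9 + 747)/2 = 886.45.
ΔI = 87800 − 100160 = -12360; midpoint Ī = (100160 + 87800)/2 = 93980.
η = (ΔQ/Q̄) ÷ (ΔI/Ī) = (-278.9/886.45) ÷ (-12360/93980) = 2.392.

2.392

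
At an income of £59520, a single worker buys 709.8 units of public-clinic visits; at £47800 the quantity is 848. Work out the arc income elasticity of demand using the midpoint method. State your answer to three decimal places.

-0.812

ΔQ = 848 − 709.8 = 138.2; midpoint Q̄ = (709.8 + 848)/2 = 778.9.
ΔI = 47800 − 59520 = -11720; midpoint Ī = (59520 + 47800)/2 = 53660.
η = (ΔQ/Q̄) ÷ (ΔI/Ī) = (138.2/778.9) ÷ (-11720/53660) = -0.812.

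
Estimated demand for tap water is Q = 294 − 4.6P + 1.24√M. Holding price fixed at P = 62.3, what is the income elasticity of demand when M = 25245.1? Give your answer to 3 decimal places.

0.482

At P = 62.3, M = 25245.1: Q = 204.440.
Holding P constant, ∂Q/∂M = 1.24/(2√M) = 0.00390214.
η_M = (∂Q/∂M)·(M/Q) = 0.00390214 × (25245.1/204.440) = 0.482.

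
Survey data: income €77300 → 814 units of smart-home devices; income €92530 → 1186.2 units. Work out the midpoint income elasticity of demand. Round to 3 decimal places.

ΔQ = 1186.2 − 814 = 372.2; midpoint Q̄ = (814 + 1186.2)/2 = 1000.1.
ΔI = 92530 − 77300 = 15230; midpoint Ī = (77300 + 92530)/2 = 84915.
η = (ΔQ/Q̄) ÷ (ΔI/Ī) = (372.2/1000.1) ÷ (15230/84915) = 2.075.

2.075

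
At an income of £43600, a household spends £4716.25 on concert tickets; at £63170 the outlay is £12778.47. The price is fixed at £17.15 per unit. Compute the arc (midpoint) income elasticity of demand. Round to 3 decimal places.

2.514

With a constant price, Q₁ = 4716.25/17.15 = 275.000 and Q₂ = 12778.47/17.15 = 745.100 (equivalently, work directly with expenditure since P cancels).
Midpoint %ΔQ = (12778.47 − 4716.25)/8747.36 = 0.92167; midpoint %ΔI = (63170 − 43600)/53385 = 0.36658.
η = 0.92167 / 0.36658 = 2.514.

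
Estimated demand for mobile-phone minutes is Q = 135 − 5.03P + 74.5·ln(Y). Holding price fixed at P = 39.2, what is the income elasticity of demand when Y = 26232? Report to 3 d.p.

At P = 39.2, Y = 26232: Q = 695.842.
Holding P constant, ∂Q/∂Y = 74.5/Y = 0.00284004.
η_Y = (∂Q/∂Y)·(Y/Q) = 0.00284004 × (26232/695.842) = 0.107.

0.107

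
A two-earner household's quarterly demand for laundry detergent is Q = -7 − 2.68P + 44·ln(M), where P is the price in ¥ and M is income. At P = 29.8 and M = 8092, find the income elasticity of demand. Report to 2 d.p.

0.14

At P = 29.8, M = 8092: Q = 309.076.
Holding P constant, ∂Q/∂M = 44/M = 0.00543747.
η_M = (∂Q/∂M)·(M/Q) = 0.00543747 × (8092/309.076) = 0.14.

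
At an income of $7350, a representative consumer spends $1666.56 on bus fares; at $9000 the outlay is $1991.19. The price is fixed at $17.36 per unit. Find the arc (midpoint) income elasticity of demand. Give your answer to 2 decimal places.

0.88

With a constant price, Q₁ = 1666.56/17.36 = 96.000 and Q₂ = 1991.19/17.36 = 114.700 (equivalently, work directly with expenditure since P cancels).
Midpoint %ΔQ = (1991.19 − 1666.56)/1828.88 = 0.17750; midpoint %ΔI = (9000 − 7350)/8175 = 0.20183.
η = 0.17750 / 0.20183 = 0.88.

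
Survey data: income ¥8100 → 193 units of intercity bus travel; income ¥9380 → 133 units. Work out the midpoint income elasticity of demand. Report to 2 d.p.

-2.51

ΔQ = 133 − 193 = -60; midpoint Q̄ = (193 + 133)/2 = 163.
ΔI = 9380 − 8100 = 1280; midpoint Ī = (8100 + 9380)/2 = 8740.
η = (ΔQ/Q̄) ÷ (ΔI/Ī) = (-60/163) ÷ (1280/8740) = -2.51.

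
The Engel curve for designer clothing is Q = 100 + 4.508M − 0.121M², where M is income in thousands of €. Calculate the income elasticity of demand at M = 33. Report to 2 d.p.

At M = 33: Q = 116.9950.
dQ/dM = 4.508 − 0.242M = -3.47800.
η = (dQ/dM)·(M/Q) = -3.47800 × (33/116.9950) = -0.98.

-0.98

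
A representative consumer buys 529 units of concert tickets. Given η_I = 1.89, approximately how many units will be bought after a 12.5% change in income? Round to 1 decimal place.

654.0

%ΔQ ≈ η × %ΔI = 1.89 × 12.5% = 23.625%.
New Q ≈ 529 × (1 + 0.23625) = 654.0.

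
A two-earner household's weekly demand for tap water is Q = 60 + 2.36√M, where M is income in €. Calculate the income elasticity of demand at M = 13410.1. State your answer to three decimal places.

0.410

At M = 13410.1: Q = 333.293.
dQ/dM = 2.36/(2√M) = 0.0101898 at this income.
η = (dQ/dM)·(M/Q) = 0.0101898 × (13410.1/333.293) = 0.410.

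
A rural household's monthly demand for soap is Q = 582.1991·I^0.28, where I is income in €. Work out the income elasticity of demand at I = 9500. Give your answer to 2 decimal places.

0.28

For Q = A·I^β the income elasticity is constant and equal to β.
Here β = 0.28, so η = 0.28.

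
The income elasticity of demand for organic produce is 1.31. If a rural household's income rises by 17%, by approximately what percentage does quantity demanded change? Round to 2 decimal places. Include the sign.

%ΔQ ≈ η × %ΔI = 1.31 × 17% = 22.27%.

22.27%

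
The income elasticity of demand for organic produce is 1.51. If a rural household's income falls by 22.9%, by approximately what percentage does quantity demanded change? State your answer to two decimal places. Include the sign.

-34.58%

%ΔQ ≈ η × %ΔI = 1.51 × (-22.9%) = -34.58%.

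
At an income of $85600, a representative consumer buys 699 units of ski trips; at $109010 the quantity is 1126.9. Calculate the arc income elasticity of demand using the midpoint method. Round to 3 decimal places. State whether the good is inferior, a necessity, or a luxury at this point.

ΔQ = 1126.9 − 699 = 427.9; midpoint Q̄ = (699 + 1126.9)/2 = 912.95.
ΔI = 109010 − 85600 = 23410; midpoint Ī = (85600 + 109010)/2 = 97305.
η = (ΔQ/Q̄) ÷ (ΔI/Ī) = (427.9/912.95) ÷ (23410/97305) = 1.948.
η > 1 ⇒ luxury.

1.948 (luxury)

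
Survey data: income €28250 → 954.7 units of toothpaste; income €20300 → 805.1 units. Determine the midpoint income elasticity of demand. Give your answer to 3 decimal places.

0.519

ΔQ = 805.1 − 954.7 = -149.6; midpoint Q̄ = (954.7 + 805.1)/2 = 879.9.
ΔI = 20300 − 28250 = -7950; midpoint Ī = (28250 + 20300)/2 = 24275.
η = (ΔQ/Q̄) ÷ (ΔI/Ī) = (-149.6/879.9) ÷ (-7950/24275) = 0.519.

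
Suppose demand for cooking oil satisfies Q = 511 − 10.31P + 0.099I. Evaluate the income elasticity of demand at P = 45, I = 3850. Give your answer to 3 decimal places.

At P = 45, I = 3850: Q = 428.200.
Holding P constant, ∂Q/∂I = 0.099.
η_I = (∂Q/∂I)·(I/Q) = 0.099 × (3850/428.200) = 0.890.

0.890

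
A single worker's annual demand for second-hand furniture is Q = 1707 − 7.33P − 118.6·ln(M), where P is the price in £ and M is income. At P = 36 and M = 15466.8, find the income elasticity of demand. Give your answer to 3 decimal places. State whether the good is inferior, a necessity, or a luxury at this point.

At P = 36, M = 15466.8: Q = 299.051.
Holding P constant, ∂Q/∂M = -118.6/M = -0.00766804.
η_M = (∂Q/∂M)·(M/Q) = -0.00766804 × (15466.8/299.051) = -0.397.
Since η < 0, this is an inferior good.

-0.397 (inferior good)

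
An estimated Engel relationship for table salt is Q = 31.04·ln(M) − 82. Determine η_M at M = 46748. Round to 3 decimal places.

0.123

At M = 46748: Q = 251.758.
dQ/dM = 31.04/M = 0.000663986 at this income.
η = (dQ/dM)·(M/Q) = 0.000663986 × (46748/251.758) = 0.123.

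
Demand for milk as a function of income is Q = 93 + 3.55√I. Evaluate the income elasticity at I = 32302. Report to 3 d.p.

0.436

At I = 32302: Q = 731.033.
dQ/dI = 3.55/(2√I) = 0.00987606 at this income.
η = (dQ/dI)·(I/Q) = 0.00987606 × (32302/731.033) = 0.436.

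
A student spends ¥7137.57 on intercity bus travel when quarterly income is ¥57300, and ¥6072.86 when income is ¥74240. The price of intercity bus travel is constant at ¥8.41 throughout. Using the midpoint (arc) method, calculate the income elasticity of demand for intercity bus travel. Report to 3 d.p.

-0.626

With a constant price, Q₁ = 7137.57/8.41 = 848.700 and Q₂ = 6072.86/8.41 = 722.100 (equivalently, work directly with expenditure since P cancels).
Midpoint %ΔQ = (6072.86 − 7137.57)/6605.22 = -0.16119; midpoint %ΔI = (74240 − 57300)/65770 = 0.25756.
η = -0.16119 / 0.25756 = -0.626.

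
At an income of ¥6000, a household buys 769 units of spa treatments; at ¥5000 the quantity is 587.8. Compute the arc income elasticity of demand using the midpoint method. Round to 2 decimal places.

1.47

ΔQ = 587.8 − 769 = -181.2; midpoint Q̄ = (769 + 587.8)/2 = 678.4.
ΔI = 5000 − 6000 = -1000; midpoint Ī = (6000 + 5000)/2 = 5500.
η = (ΔQ/Q̄) ÷ (ΔI/Ī) = (-181.2/678.4) ÷ (-1000/5500) = 1.47.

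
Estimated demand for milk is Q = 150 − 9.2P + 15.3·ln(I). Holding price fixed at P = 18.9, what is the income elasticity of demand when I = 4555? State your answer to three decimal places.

0.146

At P = 18.9, I = 4555: Q = 105.007.
Holding P constant, ∂Q/∂I = 15.3/I = 0.00335895.
η_I = (∂Q/∂I)·(I/Q) = 0.00335895 × (4555/105.007) = 0.146.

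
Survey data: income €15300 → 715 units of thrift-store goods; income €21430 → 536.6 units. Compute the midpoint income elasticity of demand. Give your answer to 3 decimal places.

-0.854

ΔQ = 536.6 − 715 = -178.4; midpoint Q̄ = (715 + 536.6)/2 = 625.8.
ΔI = 21430 − 15300 = 6130; midpoint Ī = (15300 + 21430)/2 = 18365.
η = (ΔQ/Q̄) ÷ (ΔI/Ī) = (-178.4/625.8) ÷ (6130/18365) = -0.854.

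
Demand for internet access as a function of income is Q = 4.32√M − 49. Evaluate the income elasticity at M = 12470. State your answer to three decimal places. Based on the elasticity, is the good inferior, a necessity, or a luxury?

At M = 12470: Q = 433.411.
dQ/dM = 4.32/(2√M) = 0.0193429 at this income.
η = (dQ/dM)·(M/Q) = 0.0193429 × (12470/433.411) = 0.557.
Since 0 < η < 1, the good is a necessity.

0.557 (necessity)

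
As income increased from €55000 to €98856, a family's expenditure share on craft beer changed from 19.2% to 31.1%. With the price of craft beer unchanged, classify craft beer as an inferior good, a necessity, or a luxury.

The budget share rises as income rises, so η > 1.

luxury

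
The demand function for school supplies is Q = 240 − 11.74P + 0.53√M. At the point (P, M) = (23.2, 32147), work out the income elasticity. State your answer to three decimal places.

At P = 23.2, M = 32147: Q = 62.659.
Holding P constant, ∂Q/∂M = 0.53/(2√M) = 0.001478.
η_M = (∂Q/∂M)·(M/Q) = 0.001478 × (32147/62.659) = 0.758.

0.758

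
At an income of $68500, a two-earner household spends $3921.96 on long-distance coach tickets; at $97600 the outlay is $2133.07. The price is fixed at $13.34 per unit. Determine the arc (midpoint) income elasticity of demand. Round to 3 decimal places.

With a constant price, Q₁ = 3921.96/13.34 = 294.000 and Q₂ = 2133.07/13.34 = 159.900 (equivalently, work directly with expenditure since P cancels).
Midpoint %ΔQ = (2133.07 − 3921.96)/3027.52 = -0.59088; midpoint %ΔI = (97600 − 68500)/83050 = 0.35039.
η = -0.59088 / 0.35039 = -1.686.

-1.686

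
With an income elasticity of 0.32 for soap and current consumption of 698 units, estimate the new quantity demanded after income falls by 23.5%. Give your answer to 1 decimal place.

%ΔQ ≈ η × %ΔI = 0.32 × (-23.5%) = -7.52%.
New Q ≈ 698 × (1 − 0.0752) = 645.5.

645.5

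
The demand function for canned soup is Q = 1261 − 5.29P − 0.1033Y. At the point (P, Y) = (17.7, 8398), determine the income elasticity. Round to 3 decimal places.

-2.893

At P = 17.7, Y = 8398: Q = 299.854.
Holding P constant, ∂Q/∂Y = −0.1033.
η_Y = (∂Q/∂Y)·(Y/Q) = -0.1033 × (8398/299.854) = -2.893.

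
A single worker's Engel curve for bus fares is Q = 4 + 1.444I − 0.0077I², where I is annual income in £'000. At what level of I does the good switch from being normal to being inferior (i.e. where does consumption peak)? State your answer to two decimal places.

93.77

dQ/dI = 1.444 − 0.0154I.
The good is inferior where dQ/dI < 0. Setting dQ/dI = 0 gives I = 1.444 / 0.0154 = 93.77.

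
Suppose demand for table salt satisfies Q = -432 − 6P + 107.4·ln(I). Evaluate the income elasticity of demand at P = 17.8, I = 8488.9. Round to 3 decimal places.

0.248

At P = 17.8, I = 8488.9: Q = 432.796.
Holding P constant, ∂Q/∂I = 107.4/I = 0.0126518.
η_I = (∂Q/∂I)·(I/Q) = 0.0126518 × (8488.9/432.796) = 0.248.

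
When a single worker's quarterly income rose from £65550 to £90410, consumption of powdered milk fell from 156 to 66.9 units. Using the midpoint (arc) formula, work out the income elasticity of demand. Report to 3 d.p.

-2.508

ΔQ = 66.9 − 156 = -89.1; midpoint Q̄ = (156 + 66.9)/2 = 111.45.
ΔI = 90410 − 65550 = 24860; midpoint Ī = (65550 + 90410)/2 = 77980.
η = (ΔQ/Q̄) ÷ (ΔI/Ī) = (-89.1/111.45) ÷ (24860/77980) = -2.508.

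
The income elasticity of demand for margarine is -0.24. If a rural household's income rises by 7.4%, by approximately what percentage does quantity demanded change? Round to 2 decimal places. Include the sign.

%ΔQ ≈ η × %ΔI = -0.24 × 7.4% = -1.78%.

-1.78%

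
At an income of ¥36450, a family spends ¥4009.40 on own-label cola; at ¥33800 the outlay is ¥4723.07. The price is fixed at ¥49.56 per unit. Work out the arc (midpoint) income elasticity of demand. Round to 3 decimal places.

-2.167

With a constant price, Q₁ = 4009.40/49.56 = 80.900 and Q₂ = 4723.07/49.56 = 95.300 (equivalently, work directly with expenditure since P cancels).
Midpoint %ΔQ = (4723.07 − 4009.40)/4366.23 = 0.16345; midpoint %ΔI = (33800 − 36450)/35125 = -0.07544.
η = 0.16345 / -0.07544 = -2.167.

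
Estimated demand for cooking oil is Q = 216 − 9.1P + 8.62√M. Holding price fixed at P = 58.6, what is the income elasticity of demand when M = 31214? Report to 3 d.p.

0.632

At P = 58.6, M = 31214: Q = 1205.677.
Holding P constant, ∂Q/∂M = 8.62/(2√M) = 0.0243951.
η_M = (∂Q/∂M)·(M/Q) = 0.0243951 × (31214/1205.677) = 0.632.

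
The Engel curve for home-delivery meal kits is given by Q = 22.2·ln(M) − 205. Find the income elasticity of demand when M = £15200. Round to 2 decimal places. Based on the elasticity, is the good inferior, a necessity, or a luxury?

2.53 (luxury)

At M = 15200: Q = 8.765.
dQ/dM = 22.2/M = 0.00146053 at this income.
η = (dQ/dM)·(M/Q) = 0.00146053 × (15200/8.765) = 2.53.
Since η > 1, the good is a luxury.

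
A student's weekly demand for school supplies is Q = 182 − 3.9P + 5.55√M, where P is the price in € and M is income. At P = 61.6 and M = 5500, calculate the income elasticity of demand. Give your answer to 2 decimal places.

At P = 61.6, M = 5500: Q = 353.359.
Holding P constant, ∂Q/∂M = 5.55/(2√M) = 0.0374181.
η_M = (∂Q/∂M)·(M/Q) = 0.0374181 × (5500/353.359) = 0.58.

0.58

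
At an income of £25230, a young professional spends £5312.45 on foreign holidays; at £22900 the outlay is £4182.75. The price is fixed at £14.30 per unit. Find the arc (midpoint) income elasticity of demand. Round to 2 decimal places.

With a constant price, Q₁ = 5312.45/14.30 = 371.500 and Q₂ = 4182.75/14.30 = 292.500 (equivalently, work directly with expenditure since P cancels).
Midpoint %ΔQ = (4182.75 − 5312.45)/4747.60 = -0.23795; midpoint %ΔI = (22900 − 25230)/24065 = -0.09682.
η = -0.23795 / -0.09682 = 2.46.

2.46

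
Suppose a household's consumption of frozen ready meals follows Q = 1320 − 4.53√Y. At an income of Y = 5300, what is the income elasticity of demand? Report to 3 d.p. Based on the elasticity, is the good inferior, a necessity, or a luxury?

-0.167 (inferior good)

At Y = 5300: Q = 990.211.
dQ/dY = -4.53/(2√Y) = -0.0311122 at this income.
η = (dQ/dY)·(Y/Q) = -0.0311122 × (5300/990.211) = -0.167.
Since η < 0, the good is an inferior good.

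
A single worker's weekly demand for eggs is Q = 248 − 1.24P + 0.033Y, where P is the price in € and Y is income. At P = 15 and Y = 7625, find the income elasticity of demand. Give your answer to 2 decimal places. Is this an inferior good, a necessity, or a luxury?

At P = 15, Y = 7625: Q = 481.025.
Holding P constant, ∂Q/∂Y = 0.033.
η_Y = (∂Q/∂Y)·(Y/Q) = 0.033 × (7625/481.025) = 0.52.
Since 0 < η < 1, this is a necessity.

0.52 (necessity)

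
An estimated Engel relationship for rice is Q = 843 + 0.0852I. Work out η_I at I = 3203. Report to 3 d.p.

0.245

At I = 3203: Q = 1115.896.
dQ/dI = 0.0852.
η = (dQ/dI)·(I/Q) = 0.0852 × (3203/1115.896) = 0.245.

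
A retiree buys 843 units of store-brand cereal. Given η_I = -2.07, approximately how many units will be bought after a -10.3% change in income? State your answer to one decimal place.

%ΔQ ≈ η × %ΔI = -2.07 × (-10.3%) = 21.321%.
New Q ≈ 843 × (1 + 0.21321) = 1022.7.

1022.7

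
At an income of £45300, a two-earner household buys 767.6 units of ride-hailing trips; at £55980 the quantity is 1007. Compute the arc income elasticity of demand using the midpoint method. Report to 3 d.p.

ΔQ = 1007 − 767.6 = 239.4; midpoint Q̄ = (767.6 + 1007)/2 = 887.3.
ΔI = 55980 − 45300 = 10680; midpoint Ī = (45300 + 55980)/2 = 50640.
η = (ΔQ/Q̄) ÷ (ΔI/Ī) = (239.4/887.3) ÷ (10680/50640) = 1.279.

1.279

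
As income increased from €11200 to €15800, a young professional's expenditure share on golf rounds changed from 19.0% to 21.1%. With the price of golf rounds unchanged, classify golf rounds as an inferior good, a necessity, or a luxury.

The budget share rises as income rises, so η > 1.

luxury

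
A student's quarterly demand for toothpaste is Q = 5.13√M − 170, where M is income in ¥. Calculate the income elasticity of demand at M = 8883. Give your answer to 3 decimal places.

At M = 8883: Q = 313.501.
dQ/dM = 5.13/(2√M) = 0.0272149 at this income.
η = (dQ/dM)·(M/Q) = 0.0272149 × (8883/313.501) = 0.771.

0.771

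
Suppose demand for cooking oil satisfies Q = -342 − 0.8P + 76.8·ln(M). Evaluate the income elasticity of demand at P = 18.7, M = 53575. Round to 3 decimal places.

0.160

At P = 18.7, M = 53575: Q = 479.303.
Holding P constant, ∂Q/∂M = 76.8/M = 0.0014335.
η_M = (∂Q/∂M)·(M/Q) = 0.0014335 × (53575/479.303) = 0.160.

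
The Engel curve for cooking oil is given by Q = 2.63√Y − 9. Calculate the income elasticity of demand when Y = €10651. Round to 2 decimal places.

At Y = 10651: Q = 262.426.
dQ/dY = 2.63/(2√Y) = 0.0127418 at this income.
η = (dQ/dY)·(Y/Q) = 0.0127418 × (10651/262.426) = 0.52.

0.52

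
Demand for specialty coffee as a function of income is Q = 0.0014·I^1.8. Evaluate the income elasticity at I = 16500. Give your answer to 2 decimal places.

1.80

For Q = A·I^β the income elasticity is constant and equal to β.
Here β = 1.8, so η = 1.80.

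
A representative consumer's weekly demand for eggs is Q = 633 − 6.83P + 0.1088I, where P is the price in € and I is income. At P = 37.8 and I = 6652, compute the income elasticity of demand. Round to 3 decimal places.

At P = 37.8, I = 6652: Q = 1098.564.
Holding P constant, ∂Q/∂I = 0.1088.
η_I = (∂Q/∂I)·(I/Q) = 0.1088 × (6652/1098.564) = 0.659.

0.659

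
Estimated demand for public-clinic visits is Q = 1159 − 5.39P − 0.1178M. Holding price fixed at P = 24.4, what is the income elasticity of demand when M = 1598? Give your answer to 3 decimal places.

-0.224

At P = 24.4, M = 1598: Q = 839.240.
Holding P constant, ∂Q/∂M = −0.1178.
η_M = (∂Q/∂M)·(M/Q) = -0.1178 × (1598/839.240) = -0.224.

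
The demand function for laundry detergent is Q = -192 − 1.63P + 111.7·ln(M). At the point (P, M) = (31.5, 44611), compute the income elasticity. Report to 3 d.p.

0.117

At P = 31.5, M = 44611: Q = 952.486.
Holding P constant, ∂Q/∂M = 111.7/M = 0.00250387.
η_M = (∂Q/∂M)·(M/Q) = 0.00250387 × (44611/952.486) = 0.117.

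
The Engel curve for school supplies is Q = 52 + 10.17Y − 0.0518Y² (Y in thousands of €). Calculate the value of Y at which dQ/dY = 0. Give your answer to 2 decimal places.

98.17

dQ/dY = 10.17 − 0.1036Y.
The good is inferior where dQ/dY < 0. Setting dQ/dY = 0 gives Y = 10.17 / 0.1036 = 98.17.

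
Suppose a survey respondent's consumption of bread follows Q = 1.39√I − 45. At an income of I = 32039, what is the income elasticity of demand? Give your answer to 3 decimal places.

At I = 32039: Q = 203.802.
dQ/dI = 1.39/(2√I) = 0.0038828 at this income.
η = (dQ/dI)·(I/Q) = 0.0038828 × (32039/203.802) = 0.610.

0.610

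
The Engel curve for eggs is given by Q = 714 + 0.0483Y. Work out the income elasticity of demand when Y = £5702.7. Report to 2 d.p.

At Y = 5702.7: Q = 989.440.
dQ/dY = 0.0483.
η = (dQ/dY)·(Y/Q) = 0.0483 × (5702.7/989.440) = 0.28.

0.28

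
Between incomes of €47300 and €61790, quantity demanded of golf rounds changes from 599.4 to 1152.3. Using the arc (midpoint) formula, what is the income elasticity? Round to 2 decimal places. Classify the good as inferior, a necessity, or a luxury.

ΔQ = 1152.3 − 599.4 = 552.9; midpoint Q̄ = (599.4 + 1152.3)/2 = 875.85.
ΔI = 61790 − 47300 = 14490; midpoint Ī = (47300 + 61790)/2 = 54545.
η = (ΔQ/Q̄) ÷ (ΔI/Ī) = (552.9/875.85) ÷ (14490/54545) = 2.38.
η > 1 ⇒ luxury.

2.38 (luxury)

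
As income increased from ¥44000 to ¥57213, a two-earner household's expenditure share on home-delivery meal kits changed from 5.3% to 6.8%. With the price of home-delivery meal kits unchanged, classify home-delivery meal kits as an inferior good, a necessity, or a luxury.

luxury

The budget share rises as income rises, so η > 1.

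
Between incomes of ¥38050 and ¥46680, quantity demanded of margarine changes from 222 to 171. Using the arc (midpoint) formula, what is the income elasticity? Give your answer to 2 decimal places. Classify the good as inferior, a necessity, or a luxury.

-1.27 (inferior good)

ΔQ = 171 − 222 = -51; midpoint Q̄ = (222 + 171)/2 = 196.5.
ΔI = 46680 − 38050 = 8630; midpoint Ī = (38050 + 46680)/2 = 42365.
η = (ΔQ/Q̄) ÷ (ΔI/Ī) = (-51/196.5) ÷ (8630/42365) = -1.27.
η < 0 ⇒ inferior good.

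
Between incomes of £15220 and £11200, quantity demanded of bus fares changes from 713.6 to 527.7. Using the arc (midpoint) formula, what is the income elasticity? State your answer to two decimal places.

0.98

ΔQ = 527.7 − 713.6 = -185.9; midpoint Q̄ = (713.6 + 527.7)/2 = 620.65.
ΔI = 11200 − 15220 = -4020; midpoint Ī = (15220 + 11200)/2 = 13210.
η = (ΔQ/Q̄) ÷ (ΔI/Ī) = (-185.9/620.65) ÷ (-4020/13210) = 0.98.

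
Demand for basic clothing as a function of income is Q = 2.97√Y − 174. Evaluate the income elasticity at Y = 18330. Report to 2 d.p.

0.88

At Y = 18330: Q = 228.103.
dQ/dY = 2.97/(2√Y) = 0.0109684 at this income.
η = (dQ/dY)·(Y/Q) = 0.0109684 × (18330/228.103) = 0.88.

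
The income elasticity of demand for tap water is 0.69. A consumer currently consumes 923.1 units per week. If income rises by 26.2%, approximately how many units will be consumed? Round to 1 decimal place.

%ΔQ ≈ η × %ΔI = 0.69 × 26.2% = 18.078%.
New Q ≈ 923.1 × (1 + 0.18078) = 1090.0.

1090.0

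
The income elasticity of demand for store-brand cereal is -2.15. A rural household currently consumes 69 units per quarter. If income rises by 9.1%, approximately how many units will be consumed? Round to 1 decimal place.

55.5

%ΔQ ≈ η × %ΔI = -2.15 × 9.1% = -19.565%.
New Q ≈ 69 × (1 − 0.19565) = 55.5.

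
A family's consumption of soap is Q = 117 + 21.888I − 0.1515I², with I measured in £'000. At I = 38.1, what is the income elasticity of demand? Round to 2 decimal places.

At I = 38.1: Q = 731.0139.
dQ/dI = 21.888 − 0.303I = 10.34370.
η = (dQ/dI)·(I/Q) = 10.34370 × (38.1/731.0139) = 0.54.

0.54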